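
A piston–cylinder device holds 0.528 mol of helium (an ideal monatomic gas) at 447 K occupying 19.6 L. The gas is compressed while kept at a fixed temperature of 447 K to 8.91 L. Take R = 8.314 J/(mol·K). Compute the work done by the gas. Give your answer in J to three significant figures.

Isothermal: W = nRT ln(V₂/V₁).
W = (0.528)(8.314)(447) × ln(8.91/19.6)
  = 1962 × -0.7884
W_by_gas = -1547 J.

W ≈ -1550 J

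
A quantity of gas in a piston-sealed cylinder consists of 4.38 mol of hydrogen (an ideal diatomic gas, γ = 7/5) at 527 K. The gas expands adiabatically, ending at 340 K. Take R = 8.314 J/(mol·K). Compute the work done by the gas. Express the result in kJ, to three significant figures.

Adiabatic ⇒ Q = 0, so W_by = −ΔU = nCᵥ(T₁ − T₂).
Cᵥ = 5R/2 = 20.79 J/(mol·K).
W = (4.38)(20.79)(527 − 340) = 17024 J.

W ≈ 17.0 kJ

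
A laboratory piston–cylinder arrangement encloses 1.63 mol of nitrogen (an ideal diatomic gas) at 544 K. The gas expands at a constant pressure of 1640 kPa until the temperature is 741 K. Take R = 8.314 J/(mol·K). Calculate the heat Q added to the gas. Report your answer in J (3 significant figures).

Q ≈ 9340 J

Isobaric: W = nRΔT = (1.63)(8.314)(197) = 2670 J.
ΔU = nCᵥΔT with Cᵥ = 5R/2: ΔU = (1.63)(20.79)(197) = 6674 J.
Q = ΔU + W = 6674 + 2670 = 9344 J.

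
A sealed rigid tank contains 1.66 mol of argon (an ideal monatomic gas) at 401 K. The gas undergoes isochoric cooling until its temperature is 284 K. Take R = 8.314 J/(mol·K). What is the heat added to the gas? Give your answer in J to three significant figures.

Constant volume ⇒ W = 0, so Q = ΔU = nCᵥΔT with Cᵥ = 3R/2 = 12.47 J/(mol·K).
ΔU = (1.66)(12.47)(284 − 401) = -2422 J.

Q ≈ -2420 J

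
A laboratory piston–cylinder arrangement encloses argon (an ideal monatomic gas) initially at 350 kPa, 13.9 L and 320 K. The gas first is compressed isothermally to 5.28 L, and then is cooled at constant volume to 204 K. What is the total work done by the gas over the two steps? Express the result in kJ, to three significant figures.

W_total ≈ -4.71 kJ

Step 1 (isothermal): W = P₁V₁ ln(V₂/V₁) = (4865) ln(5.28/13.9) = -4709 J.
Step 2 (isochoric): W = 0 (constant volume).
W_total = -4709 + 0 = -4709 J.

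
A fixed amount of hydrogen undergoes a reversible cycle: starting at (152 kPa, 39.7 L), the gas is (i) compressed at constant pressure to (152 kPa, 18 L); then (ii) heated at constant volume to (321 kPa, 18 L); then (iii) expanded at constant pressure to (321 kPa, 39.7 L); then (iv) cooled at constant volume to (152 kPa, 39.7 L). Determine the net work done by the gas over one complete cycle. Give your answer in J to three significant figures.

Constant-volume legs do no work.
W(i) = (152)(18 − 39.7) = -3298 J; W(iii) = (321)(39.7 − 18) = 6966 J.
W_net = -3298 + 6966 = 3667 J (the clockwise enclosed area).

W_net ≈ 3670 J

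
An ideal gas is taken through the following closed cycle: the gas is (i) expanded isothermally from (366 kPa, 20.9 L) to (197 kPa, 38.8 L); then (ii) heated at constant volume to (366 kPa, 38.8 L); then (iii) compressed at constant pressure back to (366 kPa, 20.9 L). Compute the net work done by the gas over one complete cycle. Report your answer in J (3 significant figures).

Leg (i): W = PᵢVᵢ ln(V_f/Vᵢ) = (7649) ln(38.8/20.9) = 4732 J.
Leg (ii): W = 0.
Leg (iii): W = PΔV = (366)(20.9 − 38.8) = -6551 J.
W_net = 4732 − 6551 = -1819 J.

W_net ≈ -1820 J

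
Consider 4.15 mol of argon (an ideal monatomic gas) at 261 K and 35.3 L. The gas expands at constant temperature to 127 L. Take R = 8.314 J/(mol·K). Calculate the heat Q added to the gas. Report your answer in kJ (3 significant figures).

Q ≈ 11.5 kJ

Isothermal ⇒ ΔU = 0, so Q = W = nRT ln(V₂/V₁).
Q = (4.15)(8.314)(261) ln(127/35.3) = 9005 × 1.28 = 11530 J.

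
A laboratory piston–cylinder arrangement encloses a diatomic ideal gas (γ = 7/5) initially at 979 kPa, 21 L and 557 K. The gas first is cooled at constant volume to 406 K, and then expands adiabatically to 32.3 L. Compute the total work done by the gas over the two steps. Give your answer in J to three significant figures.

Step 1 (isochoric): W = 0 (constant volume).
After step 1: P = 713.6 kPa (V unchanged).
Step 2 (adiabatic): W = (P₁V₁ − P₂V₂)/(γ−1) = (14986 − 12615)/0.4 = 5927 J.
W_total = 0 + 5927 = 5927 J.

W_total ≈ 5930 J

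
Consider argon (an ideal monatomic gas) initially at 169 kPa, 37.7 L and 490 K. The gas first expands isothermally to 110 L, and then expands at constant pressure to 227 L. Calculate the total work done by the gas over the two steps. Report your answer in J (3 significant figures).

W_total ≈ 13600 J

Step 1 (isothermal): W = P₁V₁ ln(V₂/V₁) = (6371) ln(110/37.7) = 6823 J.
After step 1: P = 57.92 kPa, V = 110 L, T = 490 K.
Step 2 (isobaric): W = PΔV = (57.92 kPa)(227 − 110 L) = 6777 J.
W_total = 6823 + 6777 = 13599 J.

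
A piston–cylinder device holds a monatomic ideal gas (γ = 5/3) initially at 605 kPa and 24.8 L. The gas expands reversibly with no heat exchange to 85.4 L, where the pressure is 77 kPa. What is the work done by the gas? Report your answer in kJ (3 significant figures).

W ≈ 12.6 kJ

Adiabatic: W = (P₁V₁ − P₂V₂)/(γ − 1) with γ = 5/3.
P₁V₁ = 15004 J, P₂V₂ = 6576 J.
W = (15004 − 6576) / 0.6667 = 12642 J.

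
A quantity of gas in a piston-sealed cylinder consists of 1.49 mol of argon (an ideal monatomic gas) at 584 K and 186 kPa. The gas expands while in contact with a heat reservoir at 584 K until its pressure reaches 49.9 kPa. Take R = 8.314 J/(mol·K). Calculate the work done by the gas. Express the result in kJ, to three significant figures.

W ≈ 9.52 kJ

Isothermal process: W = nRT ln(V₂/V₁) = nRT ln(P₁/P₂).
W = (1.49)(8.314)(584) × ln(186/49.9)
  = 7235 × ln(3.727) = 7235 × 1.316
W_by_gas = 9519 J.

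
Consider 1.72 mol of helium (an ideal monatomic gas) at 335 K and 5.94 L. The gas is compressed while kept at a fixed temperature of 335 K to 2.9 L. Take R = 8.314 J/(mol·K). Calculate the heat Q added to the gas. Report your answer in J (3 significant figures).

Isothermal ⇒ ΔU = 0, so Q = W = nRT ln(V₂/V₁).
Q = (1.72)(8.314)(335) ln(2.9/5.94) = 4791 × -0.717 = -3435 J.

Q ≈ -3430 J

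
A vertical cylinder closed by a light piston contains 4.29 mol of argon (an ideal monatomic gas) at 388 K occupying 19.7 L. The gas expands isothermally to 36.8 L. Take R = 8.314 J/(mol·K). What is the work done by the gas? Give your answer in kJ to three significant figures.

W ≈ 8.65 kJ

Isothermal: W = nRT ln(V₂/V₁).
W = (4.29)(8.314)(388) × ln(36.8/19.7)
  = 13839 × 0.6249
W_by_gas = 8648 J.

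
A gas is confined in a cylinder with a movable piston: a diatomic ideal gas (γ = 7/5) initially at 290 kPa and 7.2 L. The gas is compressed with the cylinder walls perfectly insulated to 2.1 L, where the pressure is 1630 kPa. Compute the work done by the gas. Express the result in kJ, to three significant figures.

Adiabatic: W = (P₁V₁ − P₂V₂)/(γ − 1) with γ = 7/5.
P₁V₁ = 2088 J, P₂V₂ = 3423 J.
W = (2088 − 3423) / 0.4 = -3338 J.

W ≈ -3.34 kJ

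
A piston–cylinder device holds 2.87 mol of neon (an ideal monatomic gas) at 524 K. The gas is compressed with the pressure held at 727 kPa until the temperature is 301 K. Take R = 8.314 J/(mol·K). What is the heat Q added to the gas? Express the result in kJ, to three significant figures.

Isobaric: W = nRΔT = (2.87)(8.314)(-223) = -5321 J.
ΔU = nCᵥΔT with Cᵥ = 3R/2: ΔU = (2.87)(12.47)(-223) = -7982 J.
Q = ΔU + W = -7982 − 5321 = -13303 J.

Q ≈ -13.3 kJ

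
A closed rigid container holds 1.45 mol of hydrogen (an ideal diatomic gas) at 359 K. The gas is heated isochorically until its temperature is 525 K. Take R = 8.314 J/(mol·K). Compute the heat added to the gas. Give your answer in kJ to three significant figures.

Constant volume ⇒ W = 0, so Q = ΔU = nCᵥΔT with Cᵥ = 5R/2 = 20.79 J/(mol·K).
ΔU = (1.45)(20.79)(525 − 359) = 5003 J.

Q ≈ 5.00 kJ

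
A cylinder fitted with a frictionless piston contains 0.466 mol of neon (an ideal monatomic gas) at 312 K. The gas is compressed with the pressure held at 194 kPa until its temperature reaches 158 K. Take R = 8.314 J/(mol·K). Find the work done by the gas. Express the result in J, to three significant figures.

Isobaric: W = P ΔV = nR ΔT.
W = (0.466)(8.314)(158 − 312) = -596.6 J.

W ≈ -597 J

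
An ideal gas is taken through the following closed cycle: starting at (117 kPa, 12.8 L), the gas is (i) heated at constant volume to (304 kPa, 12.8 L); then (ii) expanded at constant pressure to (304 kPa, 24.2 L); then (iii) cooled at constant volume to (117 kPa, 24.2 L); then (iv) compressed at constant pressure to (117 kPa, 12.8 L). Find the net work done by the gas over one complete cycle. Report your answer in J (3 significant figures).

Constant-volume legs do no work.
W(ii) = (304)(24.2 − 12.8) = 3466 J; W(iv) = (117)(12.8 − 24.2) = -1334 J.
W_net = 3466 − 1334 = 2132 J (the clockwise enclosed area).

W_net ≈ 2130 J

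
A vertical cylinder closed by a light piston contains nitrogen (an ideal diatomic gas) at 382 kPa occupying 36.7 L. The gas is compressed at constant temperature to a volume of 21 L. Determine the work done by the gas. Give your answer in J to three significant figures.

Isothermal: W = nRT ln(V₂/V₁) = P₁V₁ ln(V₂/V₁).
P₁V₁ = (382 kPa)(36.7 L) = 14019 J.
W = 14019 × ln(21/36.7) = 14019 × -0.5583
W_by_gas = -7826 J.

W ≈ -7830 J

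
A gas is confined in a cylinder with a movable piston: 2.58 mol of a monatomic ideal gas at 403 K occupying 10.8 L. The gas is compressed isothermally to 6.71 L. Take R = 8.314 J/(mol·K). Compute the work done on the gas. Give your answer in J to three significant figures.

Isothermal: W = nRT ln(V₂/V₁).
W = (2.58)(8.314)(403) × ln(6.71/10.8)
  = 8644 × -0.4759
W_by_gas = -4114 J; work on gas = −W_by = 4114 J.

W ≈ 4110 J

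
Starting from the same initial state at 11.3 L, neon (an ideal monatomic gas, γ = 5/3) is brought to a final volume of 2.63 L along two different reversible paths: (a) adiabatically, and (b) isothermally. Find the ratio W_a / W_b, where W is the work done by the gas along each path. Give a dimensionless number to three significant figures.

Path (a) adiabatic: W = P₁V₁(1 − (V₁/V₂)^(γ−1))/(γ−1) → W_a/(P₁V₁) = -2.464.
Path (b) isothermal: W = P₁V₁ ln(V₂/V₁) → W_b/(P₁V₁) = -1.458.
W_a / W_b = -2.464 / -1.458 = 1.69.

W_a / W_b ≈ 1.69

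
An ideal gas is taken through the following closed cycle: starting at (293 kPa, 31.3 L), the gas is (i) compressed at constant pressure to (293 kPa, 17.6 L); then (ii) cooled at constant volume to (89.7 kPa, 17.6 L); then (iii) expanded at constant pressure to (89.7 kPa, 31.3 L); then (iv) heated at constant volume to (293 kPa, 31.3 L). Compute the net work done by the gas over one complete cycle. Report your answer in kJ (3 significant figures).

Constant-volume legs do no work.
W(i) = (293)(17.6 − 31.3) = -4014 J; W(iii) = (89.7)(31.3 − 17.6) = 1229 J.
W_net = -4014 + 1229 = -2785 J (the counter-clockwise enclosed area).

W_net ≈ -2.79 kJ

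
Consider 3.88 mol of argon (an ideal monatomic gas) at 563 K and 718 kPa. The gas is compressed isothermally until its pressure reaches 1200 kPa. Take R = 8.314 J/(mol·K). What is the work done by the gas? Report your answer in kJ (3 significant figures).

Isothermal process: W = nRT ln(V₂/V₁) = nRT ln(P₁/P₂).
W = (3.88)(8.314)(563) × ln(718/1200)
  = 18161 × ln(0.5983) = 18161 × -0.5136
W_by_gas = -9328 J.

W ≈ -9.33 kJ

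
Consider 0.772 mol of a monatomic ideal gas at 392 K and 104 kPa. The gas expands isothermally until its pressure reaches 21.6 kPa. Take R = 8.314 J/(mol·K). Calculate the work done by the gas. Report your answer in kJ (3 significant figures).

W ≈ 3.95 kJ

Isothermal process: W = nRT ln(V₂/V₁) = nRT ln(P₁/P₂).
W = (0.772)(8.314)(392) × ln(104/21.6)
  = 2516 × ln(4.815) = 2516 × 1.572
W_by_gas = 3954 J.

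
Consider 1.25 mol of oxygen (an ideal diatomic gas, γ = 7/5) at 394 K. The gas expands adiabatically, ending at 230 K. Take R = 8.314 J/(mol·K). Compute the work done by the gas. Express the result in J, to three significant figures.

W ≈ 4260 J

Adiabatic ⇒ Q = 0, so W_by = −ΔU = nCᵥ(T₁ − T₂).
Cᵥ = 5R/2 = 20.79 J/(mol·K).
W = (1.25)(20.79)(394 − 230) = 4261 J.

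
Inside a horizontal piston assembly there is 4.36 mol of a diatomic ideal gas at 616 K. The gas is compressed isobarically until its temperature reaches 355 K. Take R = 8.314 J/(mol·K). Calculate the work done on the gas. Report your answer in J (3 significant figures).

Isobaric: W = P ΔV = nR ΔT.
W = (4.36)(8.314)(355 − 616) = -9461 J.
Work on gas = −W_by = 9461 J.

W ≈ 9460 J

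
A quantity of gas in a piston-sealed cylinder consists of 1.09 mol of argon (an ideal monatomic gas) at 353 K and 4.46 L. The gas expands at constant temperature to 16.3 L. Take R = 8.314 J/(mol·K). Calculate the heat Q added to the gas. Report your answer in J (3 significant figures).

Q ≈ 4150 J

Isothermal ⇒ ΔU = 0, so Q = W = nRT ln(V₂/V₁).
Q = (1.09)(8.314)(353) ln(16.3/4.46) = 3199 × 1.296 = 4146 J.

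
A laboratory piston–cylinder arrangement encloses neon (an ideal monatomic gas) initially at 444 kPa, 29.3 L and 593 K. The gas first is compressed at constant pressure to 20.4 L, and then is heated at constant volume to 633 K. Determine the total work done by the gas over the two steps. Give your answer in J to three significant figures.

Step 1 (isobaric): W = PΔV = (444 kPa)(20.4 − 29.3 L) = -3952 J.
Step 2 (isochoric): W = 0 (constant volume).
W_total = -3952 + 0 = -3952 J.

W_total ≈ -3950 J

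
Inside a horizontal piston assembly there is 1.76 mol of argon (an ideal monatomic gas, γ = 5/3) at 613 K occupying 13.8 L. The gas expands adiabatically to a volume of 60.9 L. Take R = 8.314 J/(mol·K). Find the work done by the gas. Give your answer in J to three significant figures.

Adiabatic: TV^(γ−1) = const with γ = 5/3.
T₂ = T₁ (V₁/V₂)^(γ−1) = 613 × (13.8/60.9)^0.667 = 613 × 0.3717 = 227.8 K.
W_by = nCᵥ(T₁ − T₂) = (1.76)(12.47)(613 − 227.8) = 8454 J.

W ≈ 8450 J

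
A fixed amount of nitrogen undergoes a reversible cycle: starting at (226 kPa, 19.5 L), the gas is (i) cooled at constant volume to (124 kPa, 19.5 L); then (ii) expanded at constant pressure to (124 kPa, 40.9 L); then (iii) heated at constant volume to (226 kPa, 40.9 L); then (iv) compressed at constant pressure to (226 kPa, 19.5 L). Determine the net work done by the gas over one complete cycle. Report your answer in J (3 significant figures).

W_net ≈ -2180 J

Constant-volume legs do no work.
W(ii) = (124)(40.9 − 19.5) = 2654 J; W(iv) = (226)(19.5 − 40.9) = -4836 J.
W_net = 2654 − 4836 = -2183 J (the counter-clockwise enclosed area).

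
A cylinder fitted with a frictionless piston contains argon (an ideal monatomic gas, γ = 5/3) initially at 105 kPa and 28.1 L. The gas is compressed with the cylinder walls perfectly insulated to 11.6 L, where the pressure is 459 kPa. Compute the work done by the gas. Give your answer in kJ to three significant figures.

W ≈ -3.56 kJ

Adiabatic: W = (P₁V₁ − P₂V₂)/(γ − 1) with γ = 5/3.
P₁V₁ = 2950 J, P₂V₂ = 5324 J.
W = (2950 − 5324) / 0.6667 = -3561 J.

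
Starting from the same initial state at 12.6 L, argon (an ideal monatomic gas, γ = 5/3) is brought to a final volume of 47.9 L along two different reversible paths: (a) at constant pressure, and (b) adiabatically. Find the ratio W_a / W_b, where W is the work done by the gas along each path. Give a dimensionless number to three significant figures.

W_a / W_b ≈ 3.17

Path (a) isobaric: W = P₁(V₂ − V₁) → W_a/(P₁V₁) = 2.802.
Path (b) adiabatic: W = P₁V₁(1 − (V₁/V₂)^(γ−1))/(γ−1) → W_b/(P₁V₁) = 0.8842.
W_a / W_b = 2.802 / 0.8842 = 3.169.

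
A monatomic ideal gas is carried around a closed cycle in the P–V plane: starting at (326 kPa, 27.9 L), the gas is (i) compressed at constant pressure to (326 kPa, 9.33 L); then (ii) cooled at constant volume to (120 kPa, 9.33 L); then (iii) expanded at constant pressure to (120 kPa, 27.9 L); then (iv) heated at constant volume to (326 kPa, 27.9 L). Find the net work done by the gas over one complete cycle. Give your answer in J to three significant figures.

W_net ≈ -3830 J

Constant-volume legs do no work.
W(i) = (326)(9.33 − 27.9) = -6054 J; W(iii) = (120)(27.9 − 9.33) = 2228 J.
W_net = -6054 + 2228 = -3825 J (the counter-clockwise enclosed area).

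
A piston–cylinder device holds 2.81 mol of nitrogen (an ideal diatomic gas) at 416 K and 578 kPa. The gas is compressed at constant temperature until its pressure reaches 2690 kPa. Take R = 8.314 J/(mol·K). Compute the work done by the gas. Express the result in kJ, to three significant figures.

Isothermal process: W = nRT ln(V₂/V₁) = nRT ln(P₁/P₂).
W = (2.81)(8.314)(416) × ln(578/2690)
  = 9719 × ln(0.2149) = 9719 × -1.538
W_by_gas = -14945 J.

W ≈ -14.9 kJ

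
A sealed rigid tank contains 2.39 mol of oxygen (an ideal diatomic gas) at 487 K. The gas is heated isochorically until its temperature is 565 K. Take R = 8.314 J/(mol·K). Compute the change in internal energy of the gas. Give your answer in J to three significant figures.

Constant volume ⇒ W = 0, so Q = ΔU = nCᵥΔT with Cᵥ = 5R/2 = 20.79 J/(mol·K).
ΔU = (2.39)(20.79)(565 − 487) = 3875 J.

ΔU ≈ 3870 J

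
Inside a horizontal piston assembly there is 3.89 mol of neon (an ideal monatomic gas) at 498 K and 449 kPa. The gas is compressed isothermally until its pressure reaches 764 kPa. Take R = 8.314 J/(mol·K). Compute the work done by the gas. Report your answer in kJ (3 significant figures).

Isothermal process: W = nRT ln(V₂/V₁) = nRT ln(P₁/P₂).
W = (3.89)(8.314)(498) × ln(449/764)
  = 16106 × ln(0.5877) = 16106 × -0.5315
W_by_gas = -8561 J.

W ≈ -8.56 kJ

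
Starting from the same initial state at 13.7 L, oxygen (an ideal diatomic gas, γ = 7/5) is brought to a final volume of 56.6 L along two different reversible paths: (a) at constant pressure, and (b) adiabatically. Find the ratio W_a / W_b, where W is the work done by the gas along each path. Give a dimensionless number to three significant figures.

W_a / W_b ≈ 2.89

Path (a) isobaric: W = P₁(V₂ − V₁) → W_a/(P₁V₁) = 3.131.
Path (b) adiabatic: W = P₁V₁(1 − (V₁/V₂)^(γ−1))/(γ−1) → W_b/(P₁V₁) = 1.083.
W_a / W_b = 3.131 / 1.083 = 2.893.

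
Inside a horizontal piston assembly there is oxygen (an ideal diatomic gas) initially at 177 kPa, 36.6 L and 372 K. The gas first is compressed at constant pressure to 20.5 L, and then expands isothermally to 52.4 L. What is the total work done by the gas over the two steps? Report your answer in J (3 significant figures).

W_total ≈ 556 J

Step 1 (isobaric): W = PΔV = (177 kPa)(20.5 − 36.6 L) = -2850 J.
After step 1: P = 177 kPa, V = 20.5 L, T = 208.4 K.
Step 2 (isothermal): W = P₁V₁ ln(V₂/V₁) = (3628) ln(52.4/20.5) = 3405 J.
W_total = -2850 + 3405 = 555.6 J.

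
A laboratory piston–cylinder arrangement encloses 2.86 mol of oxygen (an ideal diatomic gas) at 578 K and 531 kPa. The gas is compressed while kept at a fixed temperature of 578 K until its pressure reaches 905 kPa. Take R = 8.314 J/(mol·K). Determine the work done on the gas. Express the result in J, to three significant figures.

Isothermal process: W = nRT ln(V₂/V₁) = nRT ln(P₁/P₂).
W = (2.86)(8.314)(578) × ln(531/905)
  = 13744 × ln(0.5867) = 13744 × -0.5332
W_by_gas = -7328 J; work on gas = −W_by = 7328 J.

W ≈ 7330 J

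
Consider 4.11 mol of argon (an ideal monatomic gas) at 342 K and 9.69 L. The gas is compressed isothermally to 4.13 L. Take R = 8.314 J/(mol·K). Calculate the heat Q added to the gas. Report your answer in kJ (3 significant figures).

Isothermal ⇒ ΔU = 0, so Q = W = nRT ln(V₂/V₁).
Q = (4.11)(8.314)(342) ln(4.13/9.69) = 11686 × -0.8528 = -9966 J.

Q ≈ -9.97 kJ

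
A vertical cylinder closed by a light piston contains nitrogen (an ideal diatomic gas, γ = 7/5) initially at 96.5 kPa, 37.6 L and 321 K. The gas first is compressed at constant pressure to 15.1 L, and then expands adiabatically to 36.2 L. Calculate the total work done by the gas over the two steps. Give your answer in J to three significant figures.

Step 1 (isobaric): W = PΔV = (96.5 kPa)(15.1 − 37.6 L) = -2171 J.
After step 1: P = 96.5 kPa, V = 15.1 L, T = 128.9 K.
Step 2 (adiabatic): W = (P₁V₁ − P₂V₂)/(γ−1) = (1457 − 1027)/0.4 = 1075 J.
W_total = -2171 + 1075 = -1096 J.

W_total ≈ -1100 J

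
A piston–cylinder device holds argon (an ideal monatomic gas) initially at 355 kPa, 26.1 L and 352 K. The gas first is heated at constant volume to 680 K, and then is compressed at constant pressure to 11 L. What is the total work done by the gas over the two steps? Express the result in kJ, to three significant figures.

W_total ≈ -10.4 kJ

Step 1 (isochoric): W = 0 (constant volume).
After step 1: P = 685.8 kPa (V unchanged).
Step 2 (isobaric): W = PΔV = (685.8 kPa)(11 − 26.1 L) = -10356 J.
W_total = 0 − 10356 = -10356 J.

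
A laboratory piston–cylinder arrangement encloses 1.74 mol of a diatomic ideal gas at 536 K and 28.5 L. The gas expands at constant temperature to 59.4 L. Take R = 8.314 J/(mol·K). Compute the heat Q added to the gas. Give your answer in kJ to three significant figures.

Isothermal ⇒ ΔU = 0, so Q = W = nRT ln(V₂/V₁).
Q = (1.74)(8.314)(536) ln(59.4/28.5) = 7754 × 0.7344 = 5694 J.

Q ≈ 5.69 kJ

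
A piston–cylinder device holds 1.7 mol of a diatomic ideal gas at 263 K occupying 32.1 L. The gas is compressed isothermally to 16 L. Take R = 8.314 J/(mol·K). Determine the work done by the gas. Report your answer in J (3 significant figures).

Isothermal: W = nRT ln(V₂/V₁).
W = (1.7)(8.314)(263) × ln(16/32.1)
  = 3717 × -0.6963
W_by_gas = -2588 J.

W ≈ -2590 J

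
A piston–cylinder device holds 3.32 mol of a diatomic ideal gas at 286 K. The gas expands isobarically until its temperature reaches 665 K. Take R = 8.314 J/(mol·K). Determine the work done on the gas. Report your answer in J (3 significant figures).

W ≈ -10500 J

Isobaric: W = P ΔV = nR ΔT.
W = (3.32)(8.314)(665 − 286) = 10461 J.
Work on gas = −W_by = -10461 J.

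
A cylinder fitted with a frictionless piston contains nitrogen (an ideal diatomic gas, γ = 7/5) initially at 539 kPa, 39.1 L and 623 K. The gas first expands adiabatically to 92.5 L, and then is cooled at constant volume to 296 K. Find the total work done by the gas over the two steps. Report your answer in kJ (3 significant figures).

Step 1 (adiabatic): W = (P₁V₁ − P₂V₂)/(γ−1) = (21075 − 14934)/0.4 = 15352 J.
Step 2 (isochoric): W = 0 (constant volume).
W_total = 15352 + 0 = 15352 J.

W_total ≈ 15.4 kJ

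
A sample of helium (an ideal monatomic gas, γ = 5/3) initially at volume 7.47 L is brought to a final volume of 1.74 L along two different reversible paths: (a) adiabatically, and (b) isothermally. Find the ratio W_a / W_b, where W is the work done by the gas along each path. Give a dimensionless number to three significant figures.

W_a / W_b ≈ 1.69

Path (a) adiabatic: W = P₁V₁(1 − (V₁/V₂)^(γ−1))/(γ−1) → W_a/(P₁V₁) = -2.462.
Path (b) isothermal: W = P₁V₁ ln(V₂/V₁) → W_b/(P₁V₁) = -1.457.
W_a / W_b = -2.462 / -1.457 = 1.69.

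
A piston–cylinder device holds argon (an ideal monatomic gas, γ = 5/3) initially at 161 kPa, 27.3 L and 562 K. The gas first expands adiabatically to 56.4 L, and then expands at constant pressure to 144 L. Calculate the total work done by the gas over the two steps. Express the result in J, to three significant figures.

Step 1 (adiabatic): W = (P₁V₁ − P₂V₂)/(γ−1) = (4395 − 2710)/0.667 = 2528 J.
After step 1: P = 48.04 kPa, V = 56.4 L, T = 346.5 K.
Step 2 (isobaric): W = PΔV = (48.04 kPa)(144 − 56.4 L) = 4209 J.
W_total = 2528 + 4209 = 6737 J.

W_total ≈ 6740 J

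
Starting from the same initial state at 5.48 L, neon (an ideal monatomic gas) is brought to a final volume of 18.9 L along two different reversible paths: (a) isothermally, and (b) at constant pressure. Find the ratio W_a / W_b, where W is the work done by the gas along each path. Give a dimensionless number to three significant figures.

Path (a) isothermal: W = P₁V₁ ln(V₂/V₁) → W_a/(P₁V₁) = 1.238.
Path (b) isobaric: W = P₁(V₂ − V₁) → W_b/(P₁V₁) = 2.449.
W_a / W_b = 1.238 / 2.449 = 0.5056.

W_a / W_b ≈ 0.506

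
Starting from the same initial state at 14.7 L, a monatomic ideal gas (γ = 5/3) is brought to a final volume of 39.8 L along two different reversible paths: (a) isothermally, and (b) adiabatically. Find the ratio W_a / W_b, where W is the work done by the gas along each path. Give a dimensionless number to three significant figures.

Path (a) isothermal: W = P₁V₁ ln(V₂/V₁) → W_a/(P₁V₁) = 0.996.
Path (b) adiabatic: W = P₁V₁(1 − (V₁/V₂)^(γ−1))/(γ−1) → W_b/(P₁V₁) = 0.7278.
W_a / W_b = 0.996 / 0.7278 = 1.368.

W_a / W_b ≈ 1.37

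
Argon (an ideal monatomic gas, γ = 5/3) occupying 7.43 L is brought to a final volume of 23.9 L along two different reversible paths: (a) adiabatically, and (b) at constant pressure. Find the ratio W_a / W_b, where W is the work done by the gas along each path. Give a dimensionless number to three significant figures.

Path (a) adiabatic: W = P₁V₁(1 − (V₁/V₂)^(γ−1))/(γ−1) → W_a/(P₁V₁) = 0.8116.
Path (b) isobaric: W = P₁(V₂ − V₁) → W_b/(P₁V₁) = 2.217.
W_a / W_b = 0.8116 / 2.217 = 0.3661.

W_a / W_b ≈ 0.366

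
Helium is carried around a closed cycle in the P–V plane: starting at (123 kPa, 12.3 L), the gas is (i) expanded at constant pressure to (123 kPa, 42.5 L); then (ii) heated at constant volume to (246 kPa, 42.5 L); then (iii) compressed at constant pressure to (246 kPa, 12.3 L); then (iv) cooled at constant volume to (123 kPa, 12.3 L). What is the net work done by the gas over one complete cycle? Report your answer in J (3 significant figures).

W_net ≈ -3710 J

Constant-volume legs do no work.
W(i) = (123)(42.5 − 12.3) = 3715 J; W(iii) = (246)(12.3 − 42.5) = -7429 J.
W_net = 3715 − 7429 = -3715 J (the counter-clockwise enclosed area).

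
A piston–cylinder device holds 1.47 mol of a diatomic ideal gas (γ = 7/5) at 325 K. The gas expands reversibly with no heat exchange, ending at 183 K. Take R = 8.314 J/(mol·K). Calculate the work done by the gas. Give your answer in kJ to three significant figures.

Adiabatic ⇒ Q = 0, so W_by = −ΔU = nCᵥ(T₁ − T₂).
Cᵥ = 5R/2 = 20.79 J/(mol·K).
W = (1.47)(20.79)(325 − 183) = 4339 J.

W ≈ 4.34 kJ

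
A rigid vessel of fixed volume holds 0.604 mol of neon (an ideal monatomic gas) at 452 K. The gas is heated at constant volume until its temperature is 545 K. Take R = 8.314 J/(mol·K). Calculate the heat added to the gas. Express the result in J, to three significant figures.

Q ≈ 701 J

Constant volume ⇒ W = 0, so Q = ΔU = nCᵥΔT with Cᵥ = 3R/2 = 12.47 J/(mol·K).
ΔU = (0.604)(12.47)(545 − 452) = 700.5 J.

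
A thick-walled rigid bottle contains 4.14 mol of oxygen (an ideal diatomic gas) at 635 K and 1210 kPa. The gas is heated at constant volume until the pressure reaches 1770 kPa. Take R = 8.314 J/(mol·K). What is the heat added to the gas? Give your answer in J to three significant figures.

Constant volume ⇒ W = 0, so Q = ΔU = nCᵥΔT with Cᵥ = 5R/2 = 20.79 J/(mol·K).
At constant V, T₂/T₁ = P₂/P₁ ⇒ ΔT = T₁(P₂/P₁ − 1) = 635·(1770/1210 − 1) = 293.9 K.
ΔU = (4.14)(20.79)(293.9) = 25289 J.

Q ≈ 25300 J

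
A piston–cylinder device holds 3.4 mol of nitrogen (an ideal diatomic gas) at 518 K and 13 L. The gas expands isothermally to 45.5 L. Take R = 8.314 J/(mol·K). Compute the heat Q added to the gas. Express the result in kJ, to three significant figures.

Q ≈ 18.3 kJ

Isothermal ⇒ ΔU = 0, so Q = W = nRT ln(V₂/V₁).
Q = (3.4)(8.314)(518) ln(45.5/13) = 14643 × 1.253 = 18344 J.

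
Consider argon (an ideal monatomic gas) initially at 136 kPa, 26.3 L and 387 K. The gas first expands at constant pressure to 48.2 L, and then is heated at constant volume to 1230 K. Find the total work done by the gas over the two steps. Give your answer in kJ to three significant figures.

Step 1 (isobaric): W = PΔV = (136 kPa)(48.2 − 26.3 L) = 2978 J.
Step 2 (isochoric): W = 0 (constant volume).
W_total = 2978 + 0 = 2978 J.

W_total ≈ 2.98 kJ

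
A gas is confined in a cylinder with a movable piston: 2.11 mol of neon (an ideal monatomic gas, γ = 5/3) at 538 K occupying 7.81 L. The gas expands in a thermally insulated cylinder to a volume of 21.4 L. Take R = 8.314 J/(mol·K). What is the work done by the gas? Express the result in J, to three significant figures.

W ≈ 6930 J

Adiabatic: TV^(γ−1) = const with γ = 5/3.
T₂ = T₁ (V₁/V₂)^(γ−1) = 538 × (7.81/21.4)^0.667 = 538 × 0.5107 = 274.8 K.
W_by = nCᵥ(T₁ − T₂) = (2.11)(12.47)(538 − 274.8) = 6927 J.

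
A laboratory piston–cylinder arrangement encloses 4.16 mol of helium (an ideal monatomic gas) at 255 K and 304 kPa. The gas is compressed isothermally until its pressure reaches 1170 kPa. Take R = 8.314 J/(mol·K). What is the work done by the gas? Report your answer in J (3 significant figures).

W ≈ -11900 J

Isothermal process: W = nRT ln(V₂/V₁) = nRT ln(P₁/P₂).
W = (4.16)(8.314)(255) × ln(304/1170)
  = 8819 × ln(0.2598) = 8819 × -1.348
W_by_gas = -11886 J.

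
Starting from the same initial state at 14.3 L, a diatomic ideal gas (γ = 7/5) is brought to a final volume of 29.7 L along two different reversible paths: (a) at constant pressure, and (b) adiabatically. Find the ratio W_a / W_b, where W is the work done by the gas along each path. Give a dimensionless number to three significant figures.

Path (a) isobaric: W = P₁(V₂ − V₁) → W_a/(P₁V₁) = 1.077.
Path (b) adiabatic: W = P₁V₁(1 − (V₁/V₂)^(γ−1))/(γ−1) → W_b/(P₁V₁) = 0.6337.
W_a / W_b = 1.077 / 0.6337 = 1.699.

W_a / W_b ≈ 1.70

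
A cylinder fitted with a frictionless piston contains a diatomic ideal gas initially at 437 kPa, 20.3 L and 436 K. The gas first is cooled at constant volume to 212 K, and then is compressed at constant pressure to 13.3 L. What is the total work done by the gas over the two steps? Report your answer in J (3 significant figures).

W_total ≈ -1490 J

Step 1 (isochoric): W = 0 (constant volume).
After step 1: P = 212.5 kPa (V unchanged).
Step 2 (isobaric): W = PΔV = (212.5 kPa)(13.3 − 20.3 L) = -1487 J.
W_total = 0 − 1487 = -1487 J.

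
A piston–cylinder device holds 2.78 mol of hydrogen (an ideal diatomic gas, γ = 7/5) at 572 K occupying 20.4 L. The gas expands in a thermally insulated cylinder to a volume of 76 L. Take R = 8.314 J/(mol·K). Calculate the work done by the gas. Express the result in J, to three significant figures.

W ≈ 13500 J

Adiabatic: TV^(γ−1) = const with γ = 7/5.
T₂ = T₁ (V₁/V₂)^(γ−1) = 572 × (20.4/76)^0.4 = 572 × 0.5909 = 338 K.
W_by = nCᵥ(T₁ − T₂) = (2.78)(20.79)(572 − 338) = 13521 J.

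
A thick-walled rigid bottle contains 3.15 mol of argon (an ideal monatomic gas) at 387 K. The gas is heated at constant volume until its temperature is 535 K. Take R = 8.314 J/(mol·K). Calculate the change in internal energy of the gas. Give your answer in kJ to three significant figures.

Constant volume ⇒ W = 0, so Q = ΔU = nCᵥΔT with Cᵥ = 3R/2 = 12.47 J/(mol·K).
ΔU = (3.15)(12.47)(535 − 387) = 5814 J.

ΔU ≈ 5.81 kJ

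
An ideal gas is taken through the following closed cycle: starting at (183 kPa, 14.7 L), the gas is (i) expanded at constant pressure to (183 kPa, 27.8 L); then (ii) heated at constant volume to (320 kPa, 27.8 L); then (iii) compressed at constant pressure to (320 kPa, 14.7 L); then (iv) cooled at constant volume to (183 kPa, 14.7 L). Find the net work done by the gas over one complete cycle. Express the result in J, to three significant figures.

Constant-volume legs do no work.
W(i) = (183)(27.8 − 14.7) = 2397 J; W(iii) = (320)(14.7 − 27.8) = -4192 J.
W_net = 2397 − 4192 = -1795 J (the counter-clockwise enclosed area).

W_net ≈ -1790 J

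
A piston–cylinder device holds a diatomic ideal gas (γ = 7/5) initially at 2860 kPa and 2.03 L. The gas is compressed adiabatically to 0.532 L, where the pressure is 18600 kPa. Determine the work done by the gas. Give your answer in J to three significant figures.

W ≈ -10200 J

Adiabatic: W = (P₁V₁ − P₂V₂)/(γ − 1) with γ = 7/5.
P₁V₁ = 5806 J, P₂V₂ = 9895 J.
W = (5806 − 9895) / 0.4 = -10224 J.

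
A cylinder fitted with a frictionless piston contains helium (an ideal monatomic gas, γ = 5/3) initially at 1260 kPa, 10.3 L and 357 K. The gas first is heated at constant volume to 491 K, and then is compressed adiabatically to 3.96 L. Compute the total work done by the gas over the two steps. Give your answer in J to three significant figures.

W_total ≈ -23900 J

Step 1 (isochoric): W = 0 (constant volume).
After step 1: P = 1733 kPa (V unchanged).
Step 2 (adiabatic): W = (P₁V₁ − P₂V₂)/(γ−1) = (17849 − 33758)/0.667 = -23864 J.
W_total = 0 − 23864 = -23864 J.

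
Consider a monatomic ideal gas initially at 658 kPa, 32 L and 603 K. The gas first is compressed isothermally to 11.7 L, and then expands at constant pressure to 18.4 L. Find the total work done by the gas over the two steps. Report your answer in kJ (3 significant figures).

Step 1 (isothermal): W = P₁V₁ ln(V₂/V₁) = (21056) ln(11.7/32) = -21185 J.
After step 1: P = 1800 kPa, V = 11.7 L, T = 603 K.
Step 2 (isobaric): W = PΔV = (1800 kPa)(18.4 − 11.7 L) = 12058 J.
W_total = -21185 + 12058 = -9128 J.

W_total ≈ -9.13 kJ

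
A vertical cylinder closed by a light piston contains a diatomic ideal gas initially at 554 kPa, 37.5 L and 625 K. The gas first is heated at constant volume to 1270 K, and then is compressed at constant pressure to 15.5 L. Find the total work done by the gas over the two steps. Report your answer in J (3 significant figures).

Step 1 (isochoric): W = 0 (constant volume).
After step 1: P = 1126 kPa (V unchanged).
Step 2 (isobaric): W = PΔV = (1126 kPa)(15.5 − 37.5 L) = -24766 J.
W_total = 0 − 24766 = -24766 J.

W_total ≈ -24800 J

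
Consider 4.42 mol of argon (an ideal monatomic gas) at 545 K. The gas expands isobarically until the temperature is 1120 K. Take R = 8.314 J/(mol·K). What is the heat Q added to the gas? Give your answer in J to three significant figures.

Q ≈ 52800 J

Isobaric: W = nRΔT = (4.42)(8.314)(575) = 21130 J.
ΔU = nCᵥΔT with Cᵥ = 3R/2: ΔU = (4.42)(12.47)(575) = 31695 J.
Q = ΔU + W = 31695 + 21130 = 52825 J.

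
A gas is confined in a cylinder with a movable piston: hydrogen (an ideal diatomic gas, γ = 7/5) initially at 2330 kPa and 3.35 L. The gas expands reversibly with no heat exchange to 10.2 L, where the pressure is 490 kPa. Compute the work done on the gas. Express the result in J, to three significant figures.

W ≈ -7020 J

Adiabatic: W = (P₁V₁ − P₂V₂)/(γ − 1) with γ = 7/5.
P₁V₁ = 7806 J, P₂V₂ = 4998 J.
W = (7806 − 4998) / 0.4 = 7019 J.
Work on gas = −W_by = -7019 J.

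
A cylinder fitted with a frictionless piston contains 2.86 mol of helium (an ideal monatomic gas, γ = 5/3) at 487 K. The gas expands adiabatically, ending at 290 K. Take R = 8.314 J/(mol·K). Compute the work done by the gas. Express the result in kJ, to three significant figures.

Adiabatic ⇒ Q = 0, so W_by = −ΔU = nCᵥ(T₁ − T₂).
Cᵥ = 3R/2 = 12.47 J/(mol·K).
W = (2.86)(12.47)(487 − 290) = 7026 J.

W ≈ 7.03 kJ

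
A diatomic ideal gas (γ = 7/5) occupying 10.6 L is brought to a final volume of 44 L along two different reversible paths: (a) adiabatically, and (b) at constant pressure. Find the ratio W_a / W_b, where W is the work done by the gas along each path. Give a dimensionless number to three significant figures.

W_a / W_b ≈ 0.344

Path (a) adiabatic: W = P₁V₁(1 − (V₁/V₂)^(γ−1))/(γ−1) → W_a/(P₁V₁) = 1.085.
Path (b) isobaric: W = P₁(V₂ − V₁) → W_b/(P₁V₁) = 3.151.
W_a / W_b = 1.085 / 3.151 = 0.3444.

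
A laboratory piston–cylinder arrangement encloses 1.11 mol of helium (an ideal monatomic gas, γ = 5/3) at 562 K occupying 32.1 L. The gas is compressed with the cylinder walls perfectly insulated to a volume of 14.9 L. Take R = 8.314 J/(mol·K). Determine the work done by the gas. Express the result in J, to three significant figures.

W ≈ -5200 J

Adiabatic: TV^(γ−1) = const with γ = 5/3.
T₂ = T₁ (V₁/V₂)^(γ−1) = 562 × (32.1/14.9)^0.667 = 562 × 1.668 = 937.5 K.
W_by = nCᵥ(T₁ − T₂) = (1.11)(12.47)(562 − 937.5) = -5197 J.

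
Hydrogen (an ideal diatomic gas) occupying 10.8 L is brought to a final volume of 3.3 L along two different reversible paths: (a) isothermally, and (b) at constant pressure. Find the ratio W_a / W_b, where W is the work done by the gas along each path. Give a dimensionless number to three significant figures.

Path (a) isothermal: W = P₁V₁ ln(V₂/V₁) → W_a/(P₁V₁) = -1.186.
Path (b) isobaric: W = P₁(V₂ − V₁) → W_b/(P₁V₁) = -0.6944.
W_a / W_b = -1.186 / -0.6944 = 1.707.

W_a / W_b ≈ 1.71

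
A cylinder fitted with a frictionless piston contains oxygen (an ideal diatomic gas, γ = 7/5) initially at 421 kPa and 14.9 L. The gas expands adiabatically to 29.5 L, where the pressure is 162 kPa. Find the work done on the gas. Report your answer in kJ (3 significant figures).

W ≈ -3.73 kJ

Adiabatic: W = (P₁V₁ − P₂V₂)/(γ − 1) with γ = 7/5.
P₁V₁ = 6273 J, P₂V₂ = 4779 J.
W = (6273 − 4779) / 0.4 = 3735 J.
Work on gas = −W_by = -3735 J.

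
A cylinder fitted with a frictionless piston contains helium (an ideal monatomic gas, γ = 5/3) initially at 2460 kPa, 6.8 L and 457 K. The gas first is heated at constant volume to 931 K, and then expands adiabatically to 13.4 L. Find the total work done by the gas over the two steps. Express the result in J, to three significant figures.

W_total ≈ 18600 J

Step 1 (isochoric): W = 0 (constant volume).
After step 1: P = 5012 kPa (V unchanged).
Step 2 (adiabatic): W = (P₁V₁ − P₂V₂)/(γ−1) = (34078 − 21681)/0.667 = 18596 J.
W_total = 0 + 18596 = 18596 J.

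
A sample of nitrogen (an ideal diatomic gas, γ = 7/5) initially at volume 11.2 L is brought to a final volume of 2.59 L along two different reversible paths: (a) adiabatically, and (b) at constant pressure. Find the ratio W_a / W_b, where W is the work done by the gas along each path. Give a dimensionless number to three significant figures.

W_a / W_b ≈ 2.59

Path (a) adiabatic: W = P₁V₁(1 − (V₁/V₂)^(γ−1))/(γ−1) → W_a/(P₁V₁) = -1.991.
Path (b) isobaric: W = P₁(V₂ − V₁) → W_b/(P₁V₁) = -0.7688.
W_a / W_b = -1.991 / -0.7688 = 2.589.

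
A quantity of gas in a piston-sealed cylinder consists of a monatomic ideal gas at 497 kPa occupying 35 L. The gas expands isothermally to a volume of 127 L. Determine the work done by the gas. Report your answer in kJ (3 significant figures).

W ≈ 22.4 kJ

Isothermal: W = nRT ln(V₂/V₁) = P₁V₁ ln(V₂/V₁).
P₁V₁ = (497 kPa)(35 L) = 17395 J.
W = 17395 × ln(127/35) = 17395 × 1.289
W_by_gas = 22419 J.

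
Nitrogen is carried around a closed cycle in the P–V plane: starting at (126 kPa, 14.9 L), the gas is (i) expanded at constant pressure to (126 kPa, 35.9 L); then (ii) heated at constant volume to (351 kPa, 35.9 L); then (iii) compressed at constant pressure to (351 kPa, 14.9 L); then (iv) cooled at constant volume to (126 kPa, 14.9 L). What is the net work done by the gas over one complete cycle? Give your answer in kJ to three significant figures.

Constant-volume legs do no work.
W(i) = (126)(35.9 − 14.9) = 2646 J; W(iii) = (351)(14.9 − 35.9) = -7371 J.
W_net = 2646 − 7371 = -4725 J (the counter-clockwise enclosed area).

W_net ≈ -4.72 kJ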